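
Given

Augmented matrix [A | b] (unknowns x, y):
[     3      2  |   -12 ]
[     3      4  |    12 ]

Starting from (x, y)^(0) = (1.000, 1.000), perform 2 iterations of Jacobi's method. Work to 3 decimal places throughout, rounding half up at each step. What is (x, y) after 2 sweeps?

(-5.500, 6.500)

Iteration 1:
  x = (-12 - (2)·1.000) / (3) = -4.667
  y = (12 - (3)·1.000) / (4) = 2.250
Iteration 2:
  x = (-12 - (2)·2.250) / (3) = -5.500
  y = (12 - (3)·-4.667) / (4) = 6.500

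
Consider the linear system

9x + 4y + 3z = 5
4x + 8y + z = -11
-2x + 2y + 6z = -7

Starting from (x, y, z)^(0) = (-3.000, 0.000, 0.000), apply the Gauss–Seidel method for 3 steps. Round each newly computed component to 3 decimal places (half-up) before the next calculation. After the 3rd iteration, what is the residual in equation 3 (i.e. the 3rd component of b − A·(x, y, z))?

Iteration 1:
  x = (5 - (4)·0.000 - (3)·0.000) / (9) = 0.556
  y = (-11 - (4)·0.556 - (1)·0.000) / (8) = -1.653
  z = (-7 - (-2)·0.556 - (2)·-1.653) / (6) = -0.430
Iteration 2:
  x = (5 - (4)·-1.653 - (3)·-0.430) / (9) = 1.434
  y = (-11 - (4)·1.434 - (1)·-0.430) / (8) = -2.038
  z = (-7 - (-2)·1.434 - (2)·-2.038) / (6) = -0.009
Iteration 3:
  x = (5 - (4)·-2.038 - (3)·-0.009) / (9) = 1.464
  y = (-11 - (4)·1.464 - (1)·-0.009) / (8) = -2.106
  z = (-7 - (-2)·1.464 - (2)·-2.106) / (6) = 0.023
Residual b − A·x = (0.179, -0.031, 0.002)

0.002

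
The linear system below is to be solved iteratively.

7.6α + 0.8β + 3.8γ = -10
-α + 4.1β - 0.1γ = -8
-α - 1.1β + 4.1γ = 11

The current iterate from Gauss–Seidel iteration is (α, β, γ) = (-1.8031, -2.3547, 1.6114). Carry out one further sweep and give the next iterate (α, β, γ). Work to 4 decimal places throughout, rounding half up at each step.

(-1.8736, -2.3689, 1.5904)

One sweep:
  α = (-10 - (0.8)·-2.3547 - (3.8)·1.6114) / (7.6) = -1.8736
  β = (-8 - (-1)·-1.8736 - (-0.1)·1.6114) / (4.1) = -2.3689
  γ = (11 - (-1)·-1.8736 - (-1.1)·-2.3689) / (4.1) = 1.5904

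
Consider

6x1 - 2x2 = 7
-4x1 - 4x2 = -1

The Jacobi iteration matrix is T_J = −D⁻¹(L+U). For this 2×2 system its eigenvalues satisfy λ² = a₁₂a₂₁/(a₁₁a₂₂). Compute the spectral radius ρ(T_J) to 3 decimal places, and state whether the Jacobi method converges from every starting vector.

a₁₂a₂₁/(a₁₁a₂₂) = (-2)·(-4) / ((6)·(-4)) = -0.333333
ρ = √|-0.333333| = √0.333333 = 0.577
ρ < 1, so Jacobi converges

0.577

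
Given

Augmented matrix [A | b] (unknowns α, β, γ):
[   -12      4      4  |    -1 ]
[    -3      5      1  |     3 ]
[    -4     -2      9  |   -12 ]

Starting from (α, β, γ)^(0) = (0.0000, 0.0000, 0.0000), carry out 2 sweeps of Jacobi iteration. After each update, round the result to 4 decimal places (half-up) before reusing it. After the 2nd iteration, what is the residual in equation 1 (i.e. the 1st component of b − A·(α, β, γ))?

-1.9476

Iteration 1:
  α = (-1 - (4)·0.0000 - (4)·0.0000) / (-12) = 0.0833
  β = (3 - (-3)·0.0000 - (1)·0.0000) / (5) = 0.6000
  γ = (-12 - (-4)·0.0000 - (-2)·0.0000) / (9) = -1.3333
Iteration 2:
  α = (-1 - (4)·0.6000 - (4)·-1.3333) / (-12) = -0.1611
  β = (3 - (-3)·0.0833 - (1)·-1.3333) / (5) = 0.9166
  γ = (-12 - (-4)·0.0833 - (-2)·0.6000) / (9) = -1.1630
Residual b − A·x = (-1.9476, -0.9033, -0.3442)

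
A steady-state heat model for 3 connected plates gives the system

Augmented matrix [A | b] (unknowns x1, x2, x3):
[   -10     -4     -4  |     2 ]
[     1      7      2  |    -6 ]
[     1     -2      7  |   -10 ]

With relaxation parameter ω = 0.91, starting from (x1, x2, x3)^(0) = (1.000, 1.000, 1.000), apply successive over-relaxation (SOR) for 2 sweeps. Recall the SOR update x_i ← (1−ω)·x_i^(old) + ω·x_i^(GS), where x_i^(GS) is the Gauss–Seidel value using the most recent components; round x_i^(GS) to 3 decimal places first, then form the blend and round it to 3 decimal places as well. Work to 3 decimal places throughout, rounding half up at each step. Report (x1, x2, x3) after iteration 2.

Iteration 1:
  x1: GS value = (2 - (-4)·1.000 - (-4)·1.000) / (-10) = -1.000;  x1 ← (1−ω)·1.000 + ω·-1.000 = -0.820
  x2: GS value = (-6 - (1)·-0.820 - (2)·1.000) / (7) = -1.026;  x2 ← (1−ω)·1.000 + ω·-1.026 = -0.844
  x3: GS value = (-10 - (1)·-0.820 - (-2)·-0.844) / (7) = -1.553;  x3 ← (1−ω)·1.000 + ω·-1.553 = -1.323
Iteration 2:
  x1: GS value = (2 - (-4)·-0.844 - (-4)·-1.323) / (-10) = 0.667;  x1 ← (1−ω)·-0.820 + ω·0.667 = 0.533
  x2: GS value = (-6 - (1)·0.533 - (2)·-1.323) / (7) = -0.555;  x2 ← (1−ω)·-0.844 + ω·-0.555 = -0.581
  x3: GS value = (-10 - (1)·0.533 - (-2)·-0.581) / (7) = -1.671;  x3 ← (1−ω)·-1.323 + ω·-1.671 = -1.640

(0.533, -0.581, -1.640)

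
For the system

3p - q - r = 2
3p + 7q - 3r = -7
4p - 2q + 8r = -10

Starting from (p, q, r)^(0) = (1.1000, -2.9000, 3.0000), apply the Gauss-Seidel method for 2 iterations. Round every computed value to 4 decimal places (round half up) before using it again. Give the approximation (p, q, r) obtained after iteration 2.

Iteration 1:
  p = (2 - (-1)·-2.9000 - (-1)·3.0000) / (3) = 0.7000
  q = (-7 - (3)·0.7000 - (-3)·3.0000) / (7) = -0.0143
  r = (-10 - (4)·0.7000 - (-2)·-0.0143) / (8) = -1.6036
Iteration 2:
  p = (2 - (-1)·-0.0143 - (-1)·-1.6036) / (3) = 0.1274
  q = (-7 - (3)·0.1274 - (-3)·-1.6036) / (7) = -1.7419
  r = (-10 - (4)·0.1274 - (-2)·-1.7419) / (8) = -1.7492

(0.1274, -1.7419, -1.7492)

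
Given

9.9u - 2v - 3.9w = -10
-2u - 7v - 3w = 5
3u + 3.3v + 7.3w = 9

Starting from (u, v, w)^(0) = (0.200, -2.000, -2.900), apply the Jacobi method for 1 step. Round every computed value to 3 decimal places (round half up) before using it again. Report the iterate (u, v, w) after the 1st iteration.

Iteration 1:
  u = (-10 - (-2)·-2.000 - (-3.9)·-2.900) / (9.9) = -2.557
  v = (5 - (-2)·0.200 - (-3)·-2.900) / (-7) = 0.471
  w = (9 - (3)·0.200 - (3.3)·-2.000) / (7.3) = 2.055

(-2.557, 0.471, 2.055)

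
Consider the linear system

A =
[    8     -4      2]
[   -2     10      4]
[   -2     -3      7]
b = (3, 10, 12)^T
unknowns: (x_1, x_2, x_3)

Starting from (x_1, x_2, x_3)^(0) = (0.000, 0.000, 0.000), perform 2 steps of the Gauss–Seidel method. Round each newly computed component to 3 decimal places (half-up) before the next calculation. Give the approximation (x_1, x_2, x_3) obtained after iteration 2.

Iteration 1:
  x_1 = (3 - (-4)·0.000 - (2)·0.000) / (8) = 0.375
  x_2 = (10 - (-2)·0.375 - (4)·0.000) / (10) = 1.075
  x_3 = (12 - (-2)·0.375 - (-3)·1.075) / (7) = 2.282
Iteration 2:
  x_1 = (3 - (-4)·1.075 - (2)·2.282) / (8) = 0.342
  x_2 = (10 - (-2)·0.342 - (4)·2.282) / (10) = 0.156
  x_3 = (12 - (-2)·0.342 - (-3)·0.156) / (7) = 1.879

(0.342, 0.156, 1.879)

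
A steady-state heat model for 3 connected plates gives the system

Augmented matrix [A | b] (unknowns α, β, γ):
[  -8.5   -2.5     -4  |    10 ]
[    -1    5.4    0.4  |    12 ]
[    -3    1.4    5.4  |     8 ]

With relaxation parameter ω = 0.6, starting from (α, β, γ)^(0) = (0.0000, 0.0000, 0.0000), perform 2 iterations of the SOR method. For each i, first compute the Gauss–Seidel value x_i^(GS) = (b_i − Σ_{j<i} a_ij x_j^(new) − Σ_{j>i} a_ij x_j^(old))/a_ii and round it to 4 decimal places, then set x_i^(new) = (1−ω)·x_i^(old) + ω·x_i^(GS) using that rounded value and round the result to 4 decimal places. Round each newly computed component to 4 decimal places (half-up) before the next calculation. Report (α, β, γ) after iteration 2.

(-1.3391, 1.6661, 0.3667)

Iteration 1:
  α: GS value = (10 - (-2.5)·0.0000 - (-4)·0.0000) / (-8.5) = -1.1765;  α ← (1−ω)·0.0000 + ω·-1.1765 = -0.7059
  β: GS value = (12 - (-1)·-0.7059 - (0.4)·0.0000) / (5.4) = 2.0915;  β ← (1−ω)·0.0000 + ω·2.0915 = 1.2549
  γ: GS value = (8 - (-3)·-0.7059 - (1.4)·1.2549) / (5.4) = 0.7640;  γ ← (1−ω)·0.0000 + ω·0.7640 = 0.4584
Iteration 2:
  α: GS value = (10 - (-2.5)·1.2549 - (-4)·0.4584) / (-8.5) = -1.7613;  α ← (1−ω)·-0.7059 + ω·-1.7613 = -1.3391
  β: GS value = (12 - (-1)·-1.3391 - (0.4)·0.4584) / (5.4) = 1.9403;  β ← (1−ω)·1.2549 + ω·1.9403 = 1.6661
  γ: GS value = (8 - (-3)·-1.3391 - (1.4)·1.6661) / (5.4) = 0.3056;  γ ← (1−ω)·0.4584 + ω·0.3056 = 0.3667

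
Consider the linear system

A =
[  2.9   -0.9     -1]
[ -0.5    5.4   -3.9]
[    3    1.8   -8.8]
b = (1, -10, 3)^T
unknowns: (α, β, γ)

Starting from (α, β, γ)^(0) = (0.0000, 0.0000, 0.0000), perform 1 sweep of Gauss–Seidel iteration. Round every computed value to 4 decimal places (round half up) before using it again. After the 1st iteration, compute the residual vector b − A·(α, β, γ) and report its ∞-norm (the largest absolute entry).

Iteration 1:
  α = (1 - (-0.9)·0.0000 - (-1)·0.0000) / (2.9) = 0.3448
  β = (-10 - (-0.5)·0.3448 - (-3.9)·0.0000) / (5.4) = -1.8199
  γ = (3 - (3)·0.3448 - (1.8)·-1.8199) / (-8.8) = -0.5956
Residual b − A·x = (-2.2334, -2.3230, 0.0001); ∞-norm = 2.3230

2.3230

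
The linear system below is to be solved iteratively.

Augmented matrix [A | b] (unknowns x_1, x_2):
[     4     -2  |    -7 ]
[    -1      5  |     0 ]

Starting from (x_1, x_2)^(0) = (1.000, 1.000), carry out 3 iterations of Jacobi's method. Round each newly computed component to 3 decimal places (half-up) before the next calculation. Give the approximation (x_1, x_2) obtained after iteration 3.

Iteration 1:
  x_1 = (-7 - (-2)·1.000) / (4) = -1.250
  x_2 = (0 - (-1)·1.000) / (5) = 0.200
Iteration 2:
  x_1 = (-7 - (-2)·0.200) / (4) = -1.650
  x_2 = (0 - (-1)·-1.250) / (5) = -0.250
Iteration 3:
  x_1 = (-7 - (-2)·-0.250) / (4) = -1.875
  x_2 = (0 - (-1)·-1.650) / (5) = -0.330

(-1.875, -0.330)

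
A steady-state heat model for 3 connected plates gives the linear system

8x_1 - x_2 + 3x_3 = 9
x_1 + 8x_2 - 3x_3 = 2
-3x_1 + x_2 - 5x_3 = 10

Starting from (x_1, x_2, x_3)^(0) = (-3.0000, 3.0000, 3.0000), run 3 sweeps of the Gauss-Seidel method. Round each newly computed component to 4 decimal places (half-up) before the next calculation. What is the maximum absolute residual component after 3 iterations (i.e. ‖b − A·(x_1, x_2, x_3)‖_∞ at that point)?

Iteration 1:
  x_1 = (9 - (-1)·3.0000 - (3)·3.0000) / (8) = 0.3750
  x_2 = (2 - (1)·0.3750 - (-3)·3.0000) / (8) = 1.3281
  x_3 = (10 - (-3)·0.3750 - (1)·1.3281) / (-5) = -1.9594
Iteration 2:
  x_1 = (9 - (-1)·1.3281 - (3)·-1.9594) / (8) = 2.0258
  x_2 = (2 - (1)·2.0258 - (-3)·-1.9594) / (8) = -0.7380
  x_3 = (10 - (-3)·2.0258 - (1)·-0.7380) / (-5) = -3.3631
Iteration 3:
  x_1 = (9 - (-1)·-0.7380 - (3)·-3.3631) / (8) = 2.2939
  x_2 = (2 - (1)·2.2939 - (-3)·-3.3631) / (8) = -1.2979
  x_3 = (10 - (-3)·2.2939 - (1)·-1.2979) / (-5) = -3.6359
Residual b − A·x = (0.2586, -0.8184, 0.0001); ∞-norm = 0.8184

0.8184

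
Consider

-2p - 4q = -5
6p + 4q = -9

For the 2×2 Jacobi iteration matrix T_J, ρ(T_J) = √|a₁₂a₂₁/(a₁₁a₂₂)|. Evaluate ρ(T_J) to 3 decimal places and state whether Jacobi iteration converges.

a₁₂a₂₁/(a₁₁a₂₂) = (-4)·(6) / ((-2)·(4)) = 3.000000
ρ = √|3.000000| = √3.000000 = 1.732
ρ > 1, so Jacobi diverges

1.732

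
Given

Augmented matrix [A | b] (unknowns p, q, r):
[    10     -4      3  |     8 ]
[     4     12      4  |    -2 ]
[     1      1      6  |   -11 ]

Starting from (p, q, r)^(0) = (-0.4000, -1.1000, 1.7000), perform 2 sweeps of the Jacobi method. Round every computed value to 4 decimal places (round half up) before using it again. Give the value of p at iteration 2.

Iteration 1:
  p = (8 - (-4)·-1.1000 - (3)·1.7000) / (10) = -0.1500
  q = (-2 - (4)·-0.4000 - (4)·1.7000) / (12) = -0.6000
  r = (-11 - (1)·-0.4000 - (1)·-1.1000) / (6) = -1.5833
Iteration 2:
  p = (8 - (-4)·-0.6000 - (3)·-1.5833) / (10) = 1.0350
  q = (-2 - (4)·-0.1500 - (4)·-1.5833) / (12) = 0.4111
  r = (-11 - (1)·-0.1500 - (1)·-0.6000) / (6) = -1.7083

1.0350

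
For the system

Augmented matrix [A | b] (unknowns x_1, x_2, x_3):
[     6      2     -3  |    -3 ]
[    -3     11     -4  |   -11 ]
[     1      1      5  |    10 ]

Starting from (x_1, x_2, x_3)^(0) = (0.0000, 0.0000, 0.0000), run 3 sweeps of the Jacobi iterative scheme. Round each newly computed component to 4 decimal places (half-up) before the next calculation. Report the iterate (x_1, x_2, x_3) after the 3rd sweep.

Iteration 1:
  x_1 = (-3 - (2)·0.0000 - (-3)·0.0000) / (6) = -0.5000
  x_2 = (-11 - (-3)·0.0000 - (-4)·0.0000) / (11) = -1.0000
  x_3 = (10 - (1)·0.0000 - (1)·0.0000) / (5) = 2.0000
Iteration 2:
  x_1 = (-3 - (2)·-1.0000 - (-3)·2.0000) / (6) = 0.8333
  x_2 = (-11 - (-3)·-0.5000 - (-4)·2.0000) / (11) = -0.4091
  x_3 = (10 - (1)·-0.5000 - (1)·-1.0000) / (5) = 2.3000
Iteration 3:
  x_1 = (-3 - (2)·-0.4091 - (-3)·2.3000) / (6) = 0.7864
  x_2 = (-11 - (-3)·0.8333 - (-4)·2.3000) / (11) = 0.0636
  x_3 = (10 - (1)·0.8333 - (1)·-0.4091) / (5) = 1.9152

(0.7864, 0.0636, 1.9152)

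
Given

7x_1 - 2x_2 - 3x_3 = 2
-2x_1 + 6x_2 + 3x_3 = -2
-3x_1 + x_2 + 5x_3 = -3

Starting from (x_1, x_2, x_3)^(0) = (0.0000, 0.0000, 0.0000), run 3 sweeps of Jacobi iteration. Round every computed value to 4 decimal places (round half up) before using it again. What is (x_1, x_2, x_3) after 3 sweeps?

(0.1483, -0.1746, -0.6524)

Iteration 1:
  x_1 = (2 - (-2)·0.0000 - (-3)·0.0000) / (7) = 0.2857
  x_2 = (-2 - (-2)·0.0000 - (3)·0.0000) / (6) = -0.3333
  x_3 = (-3 - (-3)·0.0000 - (1)·0.0000) / (5) = -0.6000
Iteration 2:
  x_1 = (2 - (-2)·-0.3333 - (-3)·-0.6000) / (7) = -0.0667
  x_2 = (-2 - (-2)·0.2857 - (3)·-0.6000) / (6) = 0.0619
  x_3 = (-3 - (-3)·0.2857 - (1)·-0.3333) / (5) = -0.3619
Iteration 3:
  x_1 = (2 - (-2)·0.0619 - (-3)·-0.3619) / (7) = 0.1483
  x_2 = (-2 - (-2)·-0.0667 - (3)·-0.3619) / (6) = -0.1746
  x_3 = (-3 - (-3)·-0.0667 - (1)·0.0619) / (5) = -0.6524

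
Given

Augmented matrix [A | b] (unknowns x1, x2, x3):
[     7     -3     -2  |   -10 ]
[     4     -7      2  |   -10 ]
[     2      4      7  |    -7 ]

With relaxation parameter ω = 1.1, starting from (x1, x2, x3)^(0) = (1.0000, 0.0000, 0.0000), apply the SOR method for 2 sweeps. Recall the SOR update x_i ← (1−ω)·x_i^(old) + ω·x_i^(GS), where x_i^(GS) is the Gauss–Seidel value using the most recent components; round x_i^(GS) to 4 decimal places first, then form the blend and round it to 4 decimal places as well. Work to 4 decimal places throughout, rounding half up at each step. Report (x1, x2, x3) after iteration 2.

Iteration 1:
  x1: GS value = (-10 - (-3)·0.0000 - (-2)·0.0000) / (7) = -1.4286;  x1 ← (1−ω)·1.0000 + ω·-1.4286 = -1.6715
  x2: GS value = (-10 - (4)·-1.6715 - (2)·0.0000) / (-7) = 0.4734;  x2 ← (1−ω)·0.0000 + ω·0.4734 = 0.5207
  x3: GS value = (-7 - (2)·-1.6715 - (4)·0.5207) / (7) = -0.8200;  x3 ← (1−ω)·0.0000 + ω·-0.8200 = -0.9020
Iteration 2:
  x1: GS value = (-10 - (-3)·0.5207 - (-2)·-0.9020) / (7) = -1.4631;  x1 ← (1−ω)·-1.6715 + ω·-1.4631 = -1.4423
  x2: GS value = (-10 - (4)·-1.4423 - (2)·-0.9020) / (-7) = 0.3467;  x2 ← (1−ω)·0.5207 + ω·0.3467 = 0.3293
  x3: GS value = (-7 - (2)·-1.4423 - (4)·0.3293) / (7) = -0.7761;  x3 ← (1−ω)·-0.9020 + ω·-0.7761 = -0.7635

(-1.4423, 0.3293, -0.7635)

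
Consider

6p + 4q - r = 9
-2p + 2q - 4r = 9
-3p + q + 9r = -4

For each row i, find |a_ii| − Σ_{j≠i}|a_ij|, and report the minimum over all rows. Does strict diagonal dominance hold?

row 1: |6| − (4+1) = 1
row 2: |2| − (2+4) = -4
row 3: |9| − (3+1) = 5
minimum over rows = -4 → not strictly diagonally dominant

-4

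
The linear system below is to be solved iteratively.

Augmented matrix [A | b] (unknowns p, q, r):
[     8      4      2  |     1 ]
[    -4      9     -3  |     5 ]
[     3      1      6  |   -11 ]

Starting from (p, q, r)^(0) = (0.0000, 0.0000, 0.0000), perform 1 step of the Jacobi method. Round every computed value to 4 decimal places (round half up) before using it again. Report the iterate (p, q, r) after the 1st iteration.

(0.1250, 0.5556, -1.8333)

Iteration 1:
  p = (1 - (4)·0.0000 - (2)·0.0000) / (8) = 0.1250
  q = (5 - (-4)·0.0000 - (-3)·0.0000) / (9) = 0.5556
  r = (-11 - (3)·0.0000 - (1)·0.0000) / (6) = -1.8333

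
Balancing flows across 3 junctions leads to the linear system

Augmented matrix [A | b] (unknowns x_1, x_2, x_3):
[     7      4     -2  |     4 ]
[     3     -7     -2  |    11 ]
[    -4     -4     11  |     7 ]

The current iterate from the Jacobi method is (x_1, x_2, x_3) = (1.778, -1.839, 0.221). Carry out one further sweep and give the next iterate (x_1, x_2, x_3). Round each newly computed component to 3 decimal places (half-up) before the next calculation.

(1.685, -0.873, 0.614)

One sweep:
  x_1 = (4 - (4)·-1.839 - (-2)·0.221) / (7) = 1.685
  x_2 = (11 - (3)·1.778 - (-2)·0.221) / (-7) = -0.873
  x_3 = (7 - (-4)·1.778 - (-4)·-1.839) / (11) = 0.614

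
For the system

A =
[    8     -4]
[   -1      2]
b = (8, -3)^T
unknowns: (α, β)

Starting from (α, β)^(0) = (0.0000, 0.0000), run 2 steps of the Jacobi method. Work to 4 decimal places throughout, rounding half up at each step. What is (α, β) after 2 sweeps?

(0.2500, -1.0000)

Iteration 1:
  α = (8 - (-4)·0.0000) / (8) = 1.0000
  β = (-3 - (-1)·0.0000) / (2) = -1.5000
Iteration 2:
  α = (8 - (-4)·-1.5000) / (8) = 0.2500
  β = (-3 - (-1)·1.0000) / (2) = -1.0000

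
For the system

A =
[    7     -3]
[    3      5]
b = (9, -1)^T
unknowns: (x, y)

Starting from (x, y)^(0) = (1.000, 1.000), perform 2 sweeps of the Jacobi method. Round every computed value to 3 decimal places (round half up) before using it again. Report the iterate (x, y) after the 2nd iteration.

Iteration 1:
  x = (9 - (-3)·1.000) / (7) = 1.714
  y = (-1 - (3)·1.000) / (5) = -0.800
Iteration 2:
  x = (9 - (-3)·-0.800) / (7) = 0.943
  y = (-1 - (3)·1.714) / (5) = -1.228

(0.943, -1.228)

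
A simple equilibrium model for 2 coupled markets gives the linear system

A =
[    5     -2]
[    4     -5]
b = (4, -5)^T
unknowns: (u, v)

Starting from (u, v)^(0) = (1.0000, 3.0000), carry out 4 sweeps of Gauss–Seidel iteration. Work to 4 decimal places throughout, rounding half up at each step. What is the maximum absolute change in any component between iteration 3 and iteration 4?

Iteration 1:
  u = (4 - (-2)·3.0000) / (5) = 2.0000
  v = (-5 - (4)·2.0000) / (-5) = 2.6000
Iteration 2:
  u = (4 - (-2)·2.6000) / (5) = 1.8400
  v = (-5 - (4)·1.8400) / (-5) = 2.4720
Iteration 3:
  u = (4 - (-2)·2.4720) / (5) = 1.7888
  v = (-5 - (4)·1.7888) / (-5) = 2.4310
Iteration 4:
  u = (4 - (-2)·2.4310) / (5) = 1.7724
  v = (-5 - (4)·1.7724) / (-5) = 2.4179
Change: (-0.0164, -0.0131) → max |·| = 0.0164

0.0164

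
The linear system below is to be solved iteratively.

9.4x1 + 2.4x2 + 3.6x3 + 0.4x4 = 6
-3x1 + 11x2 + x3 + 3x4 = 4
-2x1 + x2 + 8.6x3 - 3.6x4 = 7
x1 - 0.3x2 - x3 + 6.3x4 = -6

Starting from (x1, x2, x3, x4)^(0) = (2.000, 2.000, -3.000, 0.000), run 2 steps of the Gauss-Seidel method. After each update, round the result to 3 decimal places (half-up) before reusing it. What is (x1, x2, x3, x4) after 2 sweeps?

(0.046, 0.545, 0.364, -0.876)

Iteration 1:
  x1 = (6 - (2.4)·2.000 - (3.6)·-3.000 - (0.4)·0.000) / (9.4) = 1.277
  x2 = (4 - (-3)·1.277 - (1)·-3.000 - (3)·0.000) / (11) = 0.985
  x3 = (7 - (-2)·1.277 - (1)·0.985 - (-3.6)·0.000) / (8.6) = 0.996
  x4 = (-6 - (1)·1.277 - (-0.3)·0.985 - (-1)·0.996) / (6.3) = -0.950
Iteration 2:
  x1 = (6 - (2.4)·0.985 - (3.6)·0.996 - (0.4)·-0.950) / (9.4) = 0.046
  x2 = (4 - (-3)·0.046 - (1)·0.996 - (3)·-0.950) / (11) = 0.545
  x3 = (7 - (-2)·0.046 - (1)·0.545 - (-3.6)·-0.950) / (8.6) = 0.364
  x4 = (-6 - (1)·0.046 - (-0.3)·0.545 - (-1)·0.364) / (6.3) = -0.876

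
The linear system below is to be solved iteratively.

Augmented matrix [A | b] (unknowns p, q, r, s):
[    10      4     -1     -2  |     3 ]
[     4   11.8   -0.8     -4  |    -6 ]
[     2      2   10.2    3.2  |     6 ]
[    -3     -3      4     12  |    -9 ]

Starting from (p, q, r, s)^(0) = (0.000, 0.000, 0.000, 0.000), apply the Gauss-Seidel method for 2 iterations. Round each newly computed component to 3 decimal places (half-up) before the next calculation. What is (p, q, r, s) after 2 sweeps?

Iteration 1:
  p = (3 - (4)·0.000 - (-1)·0.000 - (-2)·0.000) / (10) = 0.300
  q = (-6 - (4)·0.300 - (-0.8)·0.000 - (-4)·0.000) / (11.8) = -0.610
  r = (6 - (2)·0.300 - (2)·-0.610 - (3.2)·0.000) / (10.2) = 0.649
  s = (-9 - (-3)·0.300 - (-3)·-0.610 - (4)·0.649) / (12) = -1.044
Iteration 2:
  p = (3 - (4)·-0.610 - (-1)·0.649 - (-2)·-1.044) / (10) = 0.400
  q = (-6 - (4)·0.400 - (-0.8)·0.649 - (-4)·-1.044) / (11.8) = -0.954
  r = (6 - (2)·0.400 - (2)·-0.954 - (3.2)·-1.044) / (10.2) = 1.024
  s = (-9 - (-3)·0.400 - (-3)·-0.954 - (4)·1.024) / (12) = -1.230

(0.400, -0.954, 1.024, -1.230)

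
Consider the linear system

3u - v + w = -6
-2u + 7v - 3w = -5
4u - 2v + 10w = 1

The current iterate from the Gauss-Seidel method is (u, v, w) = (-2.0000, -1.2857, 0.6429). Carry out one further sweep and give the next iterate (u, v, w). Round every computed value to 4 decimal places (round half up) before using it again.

One sweep:
  u = (-6 - (-1)·-1.2857 - (1)·0.6429) / (3) = -2.6429
  v = (-5 - (-2)·-2.6429 - (-3)·0.6429) / (7) = -1.1939
  w = (1 - (4)·-2.6429 - (-2)·-1.1939) / (10) = 0.9184

(-2.6429, -1.1939, 0.9184)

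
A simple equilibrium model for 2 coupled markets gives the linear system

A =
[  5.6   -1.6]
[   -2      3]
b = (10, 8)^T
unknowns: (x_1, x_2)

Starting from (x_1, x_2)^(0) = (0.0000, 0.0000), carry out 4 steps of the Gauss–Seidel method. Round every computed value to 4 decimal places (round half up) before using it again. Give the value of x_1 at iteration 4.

3.1377

Iteration 1:
  x_1 = (10 - (-1.6)·0.0000) / (5.6) = 1.7857
  x_2 = (8 - (-2)·1.7857) / (3) = 3.8571
Iteration 2:
  x_1 = (10 - (-1.6)·3.8571) / (5.6) = 2.8877
  x_2 = (8 - (-2)·2.8877) / (3) = 4.5918
Iteration 3:
  x_1 = (10 - (-1.6)·4.5918) / (5.6) = 3.0977
  x_2 = (8 - (-2)·3.0977) / (3) = 4.7318
Iteration 4:
  x_1 = (10 - (-1.6)·4.7318) / (5.6) = 3.1377
  x_2 = (8 - (-2)·3.1377) / (3) = 4.7585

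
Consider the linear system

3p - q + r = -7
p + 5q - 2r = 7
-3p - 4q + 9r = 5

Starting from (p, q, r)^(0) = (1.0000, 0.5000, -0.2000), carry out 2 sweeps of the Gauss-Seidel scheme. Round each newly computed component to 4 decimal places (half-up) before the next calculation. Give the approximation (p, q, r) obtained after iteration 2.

(-1.9630, 2.0442, 0.8098)

Iteration 1:
  p = (-7 - (-1)·0.5000 - (1)·-0.2000) / (3) = -2.1000
  q = (7 - (1)·-2.1000 - (-2)·-0.2000) / (5) = 1.7400
  r = (5 - (-3)·-2.1000 - (-4)·1.7400) / (9) = 0.6289
Iteration 2:
  p = (-7 - (-1)·1.7400 - (1)·0.6289) / (3) = -1.9630
  q = (7 - (1)·-1.9630 - (-2)·0.6289) / (5) = 2.0442
  r = (5 - (-3)·-1.9630 - (-4)·2.0442) / (9) = 0.8098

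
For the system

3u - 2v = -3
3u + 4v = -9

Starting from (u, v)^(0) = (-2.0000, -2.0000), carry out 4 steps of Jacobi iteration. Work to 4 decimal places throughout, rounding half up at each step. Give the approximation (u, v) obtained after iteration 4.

Iteration 1:
  u = (-3 - (-2)·-2.0000) / (3) = -2.3333
  v = (-9 - (3)·-2.0000) / (4) = -0.7500
Iteration 2:
  u = (-3 - (-2)·-0.7500) / (3) = -1.5000
  v = (-9 - (3)·-2.3333) / (4) = -0.5000
Iteration 3:
  u = (-3 - (-2)·-0.5000) / (3) = -1.3333
  v = (-9 - (3)·-1.5000) / (4) = -1.1250
Iteration 4:
  u = (-3 - (-2)·-1.1250) / (3) = -1.7500
  v = (-9 - (3)·-1.3333) / (4) = -1.2500

(-1.7500, -1.2500)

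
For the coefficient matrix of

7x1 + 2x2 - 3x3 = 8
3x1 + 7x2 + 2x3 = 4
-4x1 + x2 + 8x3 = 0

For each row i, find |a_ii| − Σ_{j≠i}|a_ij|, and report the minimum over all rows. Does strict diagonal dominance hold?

2

row 1: |7| − (2+3) = 2
row 2: |7| − (3+2) = 2
row 3: |8| − (4+1) = 3
minimum over rows = 2 → strictly diagonally dominant (convergence guaranteed)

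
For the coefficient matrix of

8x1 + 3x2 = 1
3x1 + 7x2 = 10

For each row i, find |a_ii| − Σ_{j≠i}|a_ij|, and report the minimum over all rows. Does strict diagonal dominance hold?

row 1: |8| − (3) = 5
row 2: |7| − (3) = 4
minimum over rows = 4 → strictly diagonally dominant (convergence guaranteed)

4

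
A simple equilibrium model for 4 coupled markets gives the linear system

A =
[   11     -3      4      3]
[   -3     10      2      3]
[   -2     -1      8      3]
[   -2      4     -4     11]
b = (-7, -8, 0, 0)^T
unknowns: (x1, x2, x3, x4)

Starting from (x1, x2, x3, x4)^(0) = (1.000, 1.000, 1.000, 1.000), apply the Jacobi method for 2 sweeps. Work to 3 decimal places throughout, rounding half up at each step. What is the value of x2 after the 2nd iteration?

-1.155

Iteration 1:
  x1 = (-7 - (-3)·1.000 - (4)·1.000 - (3)·1.000) / (11) = -1.000
  x2 = (-8 - (-3)·1.000 - (2)·1.000 - (3)·1.000) / (10) = -1.000
  x3 = (0 - (-2)·1.000 - (-1)·1.000 - (3)·1.000) / (8) = 0.000
  x4 = (0 - (-2)·1.000 - (4)·1.000 - (-4)·1.000) / (11) = 0.182
Iteration 2:
  x1 = (-7 - (-3)·-1.000 - (4)·0.000 - (3)·0.182) / (11) = -0.959
  x2 = (-8 - (-3)·-1.000 - (2)·0.000 - (3)·0.182) / (10) = -1.155
  x3 = (0 - (-2)·-1.000 - (-1)·-1.000 - (3)·0.182) / (8) = -0.443
  x4 = (0 - (-2)·-1.000 - (4)·-1.000 - (-4)·0.000) / (11) = 0.182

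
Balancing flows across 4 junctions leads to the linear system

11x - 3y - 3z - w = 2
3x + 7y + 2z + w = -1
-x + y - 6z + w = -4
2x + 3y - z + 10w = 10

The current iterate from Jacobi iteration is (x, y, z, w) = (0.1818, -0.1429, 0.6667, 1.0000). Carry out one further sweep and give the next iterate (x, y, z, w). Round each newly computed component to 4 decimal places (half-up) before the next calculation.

One sweep:
  x = (2 - (-3)·-0.1429 - (-3)·0.6667 - (-1)·1.0000) / (11) = 0.4156
  y = (-1 - (3)·0.1818 - (2)·0.6667 - (1)·1.0000) / (7) = -0.5541
  z = (-4 - (-1)·0.1818 - (1)·-0.1429 - (1)·1.0000) / (-6) = 0.7792
  w = (10 - (2)·0.1818 - (3)·-0.1429 - (-1)·0.6667) / (10) = 1.0732

(0.4156, -0.5541, 0.7792, 1.0732)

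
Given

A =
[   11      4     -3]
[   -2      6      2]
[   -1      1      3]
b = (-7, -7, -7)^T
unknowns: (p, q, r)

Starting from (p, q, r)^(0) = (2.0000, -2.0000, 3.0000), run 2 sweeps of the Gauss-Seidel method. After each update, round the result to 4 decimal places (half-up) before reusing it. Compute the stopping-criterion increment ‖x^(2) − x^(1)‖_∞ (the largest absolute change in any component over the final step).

1.2521

Iteration 1:
  p = (-7 - (4)·-2.0000 - (-3)·3.0000) / (11) = 0.9091
  q = (-7 - (-2)·0.9091 - (2)·3.0000) / (6) = -1.8636
  r = (-7 - (-1)·0.9091 - (1)·-1.8636) / (3) = -1.4091
Iteration 2:
  p = (-7 - (4)·-1.8636 - (-3)·-1.4091) / (11) = -0.3430
  q = (-7 - (-2)·-0.3430 - (2)·-1.4091) / (6) = -0.8113
  r = (-7 - (-1)·-0.3430 - (1)·-0.8113) / (3) = -2.1772
Change: (-1.2521, 1.0523, -0.7681) → max |·| = 1.2521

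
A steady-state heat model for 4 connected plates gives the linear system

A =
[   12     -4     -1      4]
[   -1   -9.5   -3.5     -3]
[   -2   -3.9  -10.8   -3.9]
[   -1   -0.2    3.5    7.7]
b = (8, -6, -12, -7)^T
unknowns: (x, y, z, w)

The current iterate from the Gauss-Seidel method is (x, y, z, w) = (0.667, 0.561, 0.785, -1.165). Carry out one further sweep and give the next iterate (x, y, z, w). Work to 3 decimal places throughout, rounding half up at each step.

One sweep:
  x = (8 - (-4)·0.561 - (-1)·0.785 - (4)·-1.165) / (12) = 1.307
  y = (-6 - (-1)·1.307 - (-3.5)·0.785 - (-3)·-1.165) / (-9.5) = 0.573
  z = (-12 - (-2)·1.307 - (-3.9)·0.573 - (-3.9)·-1.165) / (-10.8) = 1.083
  w = (-7 - (-1)·1.307 - (-0.2)·0.573 - (3.5)·1.083) / (7.7) = -1.217

(1.307, 0.573, 1.083, -1.217)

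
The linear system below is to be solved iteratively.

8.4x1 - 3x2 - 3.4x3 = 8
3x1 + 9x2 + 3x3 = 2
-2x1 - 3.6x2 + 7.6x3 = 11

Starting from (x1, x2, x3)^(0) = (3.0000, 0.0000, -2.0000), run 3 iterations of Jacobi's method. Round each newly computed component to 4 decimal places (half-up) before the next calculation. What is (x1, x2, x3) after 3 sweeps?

Iteration 1:
  x1 = (8 - (-3)·0.0000 - (-3.4)·-2.0000) / (8.4) = 0.1429
  x2 = (2 - (3)·3.0000 - (3)·-2.0000) / (9) = -0.1111
  x3 = (11 - (-2)·3.0000 - (-3.6)·0.0000) / (7.6) = 2.2368
Iteration 2:
  x1 = (8 - (-3)·-0.1111 - (-3.4)·2.2368) / (8.4) = 1.8181
  x2 = (2 - (3)·0.1429 - (3)·2.2368) / (9) = -0.5710
  x3 = (11 - (-2)·0.1429 - (-3.6)·-0.1111) / (7.6) = 1.4323
Iteration 3:
  x1 = (8 - (-3)·-0.5710 - (-3.4)·1.4323) / (8.4) = 1.3282
  x2 = (2 - (3)·1.8181 - (3)·1.4323) / (9) = -0.8612
  x3 = (11 - (-2)·1.8181 - (-3.6)·-0.5710) / (7.6) = 1.6553

(1.3282, -0.8612, 1.6553)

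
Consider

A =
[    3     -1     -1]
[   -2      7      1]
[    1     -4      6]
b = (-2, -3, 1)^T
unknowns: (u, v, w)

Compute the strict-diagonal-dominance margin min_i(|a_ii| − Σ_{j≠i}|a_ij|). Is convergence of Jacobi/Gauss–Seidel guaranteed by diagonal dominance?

row 1: |3| − (1+1) = 1
row 2: |7| − (2+1) = 4
row 3: |6| − (1+4) = 1
minimum over rows = 1 → strictly diagonally dominant (convergence guaranteed)

1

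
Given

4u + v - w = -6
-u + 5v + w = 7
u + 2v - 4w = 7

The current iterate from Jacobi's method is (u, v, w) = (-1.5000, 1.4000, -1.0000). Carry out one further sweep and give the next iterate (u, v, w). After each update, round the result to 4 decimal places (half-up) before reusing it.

(-2.1000, 1.3000, -1.4250)

One sweep:
  u = (-6 - (1)·1.4000 - (-1)·-1.0000) / (4) = -2.1000
  v = (7 - (-1)·-1.5000 - (1)·-1.0000) / (5) = 1.3000
  w = (7 - (1)·-1.5000 - (2)·1.4000) / (-4) = -1.4250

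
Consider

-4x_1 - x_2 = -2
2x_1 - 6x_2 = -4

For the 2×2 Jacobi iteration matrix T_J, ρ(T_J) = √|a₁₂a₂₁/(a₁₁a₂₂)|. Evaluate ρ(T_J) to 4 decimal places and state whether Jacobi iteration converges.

a₁₂a₂₁/(a₁₁a₂₂) = (-1)·(2) / ((-4)·(-6)) = -0.083333
ρ = √|-0.083333| = √0.083333 = 0.2887
ρ < 1, so Jacobi converges

0.2887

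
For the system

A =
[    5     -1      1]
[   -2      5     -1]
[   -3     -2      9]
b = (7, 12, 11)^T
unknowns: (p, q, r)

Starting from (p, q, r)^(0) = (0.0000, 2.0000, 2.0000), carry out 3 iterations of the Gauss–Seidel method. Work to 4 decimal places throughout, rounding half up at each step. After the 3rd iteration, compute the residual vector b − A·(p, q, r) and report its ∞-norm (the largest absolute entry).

0.0149

Iteration 1:
  p = (7 - (-1)·2.0000 - (1)·2.0000) / (5) = 1.4000
  q = (12 - (-2)·1.4000 - (-1)·2.0000) / (5) = 3.3600
  r = (11 - (-3)·1.4000 - (-2)·3.3600) / (9) = 2.4356
Iteration 2:
  p = (7 - (-1)·3.3600 - (1)·2.4356) / (5) = 1.5849
  q = (12 - (-2)·1.5849 - (-1)·2.4356) / (5) = 3.5211
  r = (11 - (-3)·1.5849 - (-2)·3.5211) / (9) = 2.5330
Iteration 3:
  p = (7 - (-1)·3.5211 - (1)·2.5330) / (5) = 1.5976
  q = (12 - (-2)·1.5976 - (-1)·2.5330) / (5) = 3.5456
  r = (11 - (-3)·1.5976 - (-2)·3.5456) / (9) = 2.5427
Residual b − A·x = (0.0149, 0.0099, -0.0003); ∞-norm = 0.0149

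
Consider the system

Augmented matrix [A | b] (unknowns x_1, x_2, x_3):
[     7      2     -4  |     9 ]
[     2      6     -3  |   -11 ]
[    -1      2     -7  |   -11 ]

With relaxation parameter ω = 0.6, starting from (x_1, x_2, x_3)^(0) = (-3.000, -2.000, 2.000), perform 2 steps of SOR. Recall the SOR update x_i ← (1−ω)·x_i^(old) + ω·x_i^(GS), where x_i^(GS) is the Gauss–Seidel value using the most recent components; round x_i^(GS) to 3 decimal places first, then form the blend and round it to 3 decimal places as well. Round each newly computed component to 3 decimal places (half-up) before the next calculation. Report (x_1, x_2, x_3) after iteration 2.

(1.751, -1.584, 1.101)

Iteration 1:
  x_1: GS value = (9 - (2)·-2.000 - (-4)·2.000) / (7) = 3.000;  x_1 ← (1−ω)·-3.000 + ω·3.000 = 0.600
  x_2: GS value = (-11 - (2)·0.600 - (-3)·2.000) / (6) = -1.033;  x_2 ← (1−ω)·-2.000 + ω·-1.033 = -1.420
  x_3: GS value = (-11 - (-1)·0.600 - (2)·-1.420) / (-7) = 1.080;  x_3 ← (1−ω)·2.000 + ω·1.080 = 1.448
Iteration 2:
  x_1: GS value = (9 - (2)·-1.420 - (-4)·1.448) / (7) = 2.519;  x_1 ← (1−ω)·0.600 + ω·2.519 = 1.751
  x_2: GS value = (-11 - (2)·1.751 - (-3)·1.448) / (6) = -1.693;  x_2 ← (1−ω)·-1.420 + ω·-1.693 = -1.584
  x_3: GS value = (-11 - (-1)·1.751 - (2)·-1.584) / (-7) = 0.869;  x_3 ← (1−ω)·1.448 + ω·0.869 = 1.101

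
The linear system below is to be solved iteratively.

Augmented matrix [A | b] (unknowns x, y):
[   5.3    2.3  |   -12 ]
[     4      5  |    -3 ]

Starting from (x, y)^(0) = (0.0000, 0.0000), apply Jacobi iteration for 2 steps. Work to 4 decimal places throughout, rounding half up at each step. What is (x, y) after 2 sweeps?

Iteration 1:
  x = (-12 - (2.3)·0.0000) / (5.3) = -2.2642
  y = (-3 - (4)·0.0000) / (5) = -0.6000
Iteration 2:
  x = (-12 - (2.3)·-0.6000) / (5.3) = -2.0038
  y = (-3 - (4)·-2.2642) / (5) = 1.2114

(-2.0038, 1.2114)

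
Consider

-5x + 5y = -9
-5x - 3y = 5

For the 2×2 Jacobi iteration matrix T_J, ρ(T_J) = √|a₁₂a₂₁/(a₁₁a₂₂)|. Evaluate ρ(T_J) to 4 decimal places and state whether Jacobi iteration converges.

1.2910

a₁₂a₂₁/(a₁₁a₂₂) = (5)·(-5) / ((-5)·(-3)) = -1.666667
ρ = √|-1.666667| = √1.666667 = 1.2910
ρ > 1, so Jacobi diverges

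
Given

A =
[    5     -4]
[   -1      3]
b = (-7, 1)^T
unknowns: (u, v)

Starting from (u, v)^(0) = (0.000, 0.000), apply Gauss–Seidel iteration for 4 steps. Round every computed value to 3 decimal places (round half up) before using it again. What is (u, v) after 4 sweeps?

Iteration 1:
  u = (-7 - (-4)·0.000) / (5) = -1.400
  v = (1 - (-1)·-1.400) / (3) = -0.133
Iteration 2:
  u = (-7 - (-4)·-0.133) / (5) = -1.506
  v = (1 - (-1)·-1.506) / (3) = -0.169
Iteration 3:
  u = (-7 - (-4)·-0.169) / (5) = -1.535
  v = (1 - (-1)·-1.535) / (3) = -0.178
Iteration 4:
  u = (-7 - (-4)·-0.178) / (5) = -1.542
  v = (1 - (-1)·-1.542) / (3) = -0.181

(-1.542, -0.181)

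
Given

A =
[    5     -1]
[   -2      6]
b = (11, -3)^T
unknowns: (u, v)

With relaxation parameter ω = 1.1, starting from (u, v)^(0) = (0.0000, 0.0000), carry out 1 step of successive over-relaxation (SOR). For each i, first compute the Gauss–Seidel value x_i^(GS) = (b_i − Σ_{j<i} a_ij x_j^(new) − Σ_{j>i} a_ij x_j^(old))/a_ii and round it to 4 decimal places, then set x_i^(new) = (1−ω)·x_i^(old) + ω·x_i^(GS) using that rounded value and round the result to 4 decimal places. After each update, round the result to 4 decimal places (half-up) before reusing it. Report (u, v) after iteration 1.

(2.4200, 0.3374)

Iteration 1:
  u: GS value = (11 - (-1)·0.0000) / (5) = 2.2000;  u ← (1−ω)·0.0000 + ω·2.2000 = 2.4200
  v: GS value = (-3 - (-2)·2.4200) / (6) = 0.3067;  v ← (1−ω)·0.0000 + ω·0.3067 = 0.3374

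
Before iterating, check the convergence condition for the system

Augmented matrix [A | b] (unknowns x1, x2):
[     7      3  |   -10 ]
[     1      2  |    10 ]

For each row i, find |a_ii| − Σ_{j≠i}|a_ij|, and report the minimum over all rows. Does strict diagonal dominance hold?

row 1: |7| − (3) = 4
row 2: |2| − (1) = 1
minimum over rows = 1 → strictly diagonally dominant (convergence guaranteed)

1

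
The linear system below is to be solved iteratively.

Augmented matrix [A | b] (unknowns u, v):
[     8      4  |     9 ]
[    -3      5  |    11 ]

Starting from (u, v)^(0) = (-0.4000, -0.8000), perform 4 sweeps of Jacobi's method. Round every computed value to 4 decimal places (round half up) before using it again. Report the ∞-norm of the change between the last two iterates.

Iteration 1:
  u = (9 - (4)·-0.8000) / (8) = 1.5250
  v = (11 - (-3)·-0.4000) / (5) = 1.9600
Iteration 2:
  u = (9 - (4)·1.9600) / (8) = 0.1450
  v = (11 - (-3)·1.5250) / (5) = 3.1150
Iteration 3:
  u = (9 - (4)·3.1150) / (8) = -0.4325
  v = (11 - (-3)·0.1450) / (5) = 2.2870
Iteration 4:
  u = (9 - (4)·2.2870) / (8) = -0.0185
  v = (11 - (-3)·-0.4325) / (5) = 1.9405
Change: (0.4140, -0.3465) → max |·| = 0.4140

0.4140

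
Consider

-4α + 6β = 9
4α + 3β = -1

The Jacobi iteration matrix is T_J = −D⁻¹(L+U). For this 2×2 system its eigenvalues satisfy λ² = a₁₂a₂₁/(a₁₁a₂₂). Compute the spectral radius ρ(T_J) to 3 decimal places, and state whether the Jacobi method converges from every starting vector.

a₁₂a₂₁/(a₁₁a₂₂) = (6)·(4) / ((-4)·(3)) = -2.000000
ρ = √|-2.000000| = √2.000000 = 1.414
ρ > 1, so Jacobi diverges

1.414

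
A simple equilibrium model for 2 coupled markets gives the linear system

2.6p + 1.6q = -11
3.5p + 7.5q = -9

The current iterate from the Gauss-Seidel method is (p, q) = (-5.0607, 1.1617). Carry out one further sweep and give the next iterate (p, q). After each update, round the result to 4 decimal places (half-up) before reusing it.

(-4.9457, 1.1080)

One sweep:
  p = (-11 - (1.6)·1.1617) / (2.6) = -4.9457
  q = (-9 - (3.5)·-4.9457) / (7.5) = 1.1080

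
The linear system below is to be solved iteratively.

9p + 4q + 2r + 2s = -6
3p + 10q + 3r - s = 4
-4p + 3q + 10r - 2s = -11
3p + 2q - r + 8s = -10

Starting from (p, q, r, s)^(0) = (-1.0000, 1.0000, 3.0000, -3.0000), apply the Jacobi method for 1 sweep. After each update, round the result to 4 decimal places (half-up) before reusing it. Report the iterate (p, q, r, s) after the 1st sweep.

(-1.1111, -0.5000, -2.4000, -0.7500)

Iteration 1:
  p = (-6 - (4)·1.0000 - (2)·3.0000 - (2)·-3.0000) / (9) = -1.1111
  q = (4 - (3)·-1.0000 - (3)·3.0000 - (-1)·-3.0000) / (10) = -0.5000
  r = (-11 - (-4)·-1.0000 - (3)·1.0000 - (-2)·-3.0000) / (10) = -2.4000
  s = (-10 - (3)·-1.0000 - (2)·1.0000 - (-1)·3.0000) / (8) = -0.7500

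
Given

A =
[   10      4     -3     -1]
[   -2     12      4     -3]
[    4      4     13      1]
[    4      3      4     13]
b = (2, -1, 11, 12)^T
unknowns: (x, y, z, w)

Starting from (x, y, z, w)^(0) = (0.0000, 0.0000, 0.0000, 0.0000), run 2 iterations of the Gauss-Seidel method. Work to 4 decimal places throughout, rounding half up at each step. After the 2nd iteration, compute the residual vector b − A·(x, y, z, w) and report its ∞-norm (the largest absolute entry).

0.3827

Iteration 1:
  x = (2 - (4)·0.0000 - (-3)·0.0000 - (-1)·0.0000) / (10) = 0.2000
  y = (-1 - (-2)·0.2000 - (4)·0.0000 - (-3)·0.0000) / (12) = -0.0500
  z = (11 - (4)·0.2000 - (4)·-0.0500 - (1)·0.0000) / (13) = 0.8000
  w = (12 - (4)·0.2000 - (3)·-0.0500 - (4)·0.8000) / (13) = 0.6269
Iteration 2:
  x = (2 - (4)·-0.0500 - (-3)·0.8000 - (-1)·0.6269) / (10) = 0.5227
  y = (-1 - (-2)·0.5227 - (4)·0.8000 - (-3)·0.6269) / (12) = -0.1062
  z = (11 - (4)·0.5227 - (4)·-0.1062 - (1)·0.6269) / (13) = 0.6698
  w = (12 - (4)·0.5227 - (3)·-0.1062 - (4)·0.6698) / (13) = 0.5807
Residual b − A·x = (-0.2121, 0.3827, 0.0459, -0.0005); ∞-norm = 0.3827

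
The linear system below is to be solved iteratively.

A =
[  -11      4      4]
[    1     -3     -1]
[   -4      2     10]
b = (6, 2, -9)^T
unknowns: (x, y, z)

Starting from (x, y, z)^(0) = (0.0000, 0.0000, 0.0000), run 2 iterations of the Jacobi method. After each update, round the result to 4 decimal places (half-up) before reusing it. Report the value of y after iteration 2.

Iteration 1:
  x = (6 - (4)·0.0000 - (4)·0.0000) / (-11) = -0.5455
  y = (2 - (1)·0.0000 - (-1)·0.0000) / (-3) = -0.6667
  z = (-9 - (-4)·0.0000 - (2)·0.0000) / (10) = -0.9000
Iteration 2:
  x = (6 - (4)·-0.6667 - (4)·-0.9000) / (-11) = -1.1152
  y = (2 - (1)·-0.5455 - (-1)·-0.9000) / (-3) = -0.5485
  z = (-9 - (-4)·-0.5455 - (2)·-0.6667) / (10) = -0.9849

-0.5485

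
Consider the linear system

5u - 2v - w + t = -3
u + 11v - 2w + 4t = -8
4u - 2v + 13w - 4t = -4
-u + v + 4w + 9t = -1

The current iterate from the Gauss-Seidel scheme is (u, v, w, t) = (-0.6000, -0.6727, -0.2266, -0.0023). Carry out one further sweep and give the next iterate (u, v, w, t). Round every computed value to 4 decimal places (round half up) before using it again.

(-0.9139, -0.6846, -0.1325, -0.0777)

One sweep:
  u = (-3 - (-2)·-0.6727 - (-1)·-0.2266 - (1)·-0.0023) / (5) = -0.9139
  v = (-8 - (1)·-0.9139 - (-2)·-0.2266 - (4)·-0.0023) / (11) = -0.6846
  w = (-4 - (4)·-0.9139 - (-2)·-0.6846 - (-4)·-0.0023) / (13) = -0.1325
  t = (-1 - (-1)·-0.9139 - (1)·-0.6846 - (4)·-0.1325) / (9) = -0.0777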